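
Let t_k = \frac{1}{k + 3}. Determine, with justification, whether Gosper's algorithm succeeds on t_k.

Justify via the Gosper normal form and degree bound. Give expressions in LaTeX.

No — the linear system for f has no solution.

The ratio is (k + 3)/(k + 4).
Normal form (A,B,C) = (k + 3, k + 4, 1).
Key eq: (k + 3)·f(k+1) = (k + 3)·f(k) + (1).
Degrees (1,1,0) ⇒ d ≤ 0.
Put f(k) = c0: A·f(k+1) − B(k−1)·f(k) − C = -1; need -1 = 0 — inconsistent ⇒ no f, not summable.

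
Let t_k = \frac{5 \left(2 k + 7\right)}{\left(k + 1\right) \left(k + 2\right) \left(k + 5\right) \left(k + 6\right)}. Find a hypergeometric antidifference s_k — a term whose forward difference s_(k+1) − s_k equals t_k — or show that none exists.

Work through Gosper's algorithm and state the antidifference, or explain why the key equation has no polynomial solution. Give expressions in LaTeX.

s_k = \frac{k \left(k + 6\right)}{k^{2} + 6 k + 5}

t_(k+1)/t_k = (k + 1)*(k + 5)*(2*k + 9)/((k + 3)*(k + 7)*(2*k + 7)).
Gosper form: A/B · C(k+1)/C(k) with A=k + 1, B=k + 7, C=k**3 + 21*k**2/2 + 73*k/2 + 42.
Solve (k + 1)·f(k+1) − (k + 6)·f(k) = k**3 + 21*k**2/2 + 73*k/2 + 42.
d = 5 from the (1,1,3) case.
Solve for f: f(k) = k*(k + 2)*(k + 3)*(k + 4)*(k + 6)/10 (degree 5 ≤ 5).
R(k) = B(k−1)·f(k)/C(k) = k*(k + 2)*(k + 6)**2/(5*(2*k + 7)); s_k = R·t_k = k*(k + 6)/(k**2 + 6*k + 5).
s_(k+1) − s_k = 5*(2*k + 7)/(k**4 + 14*k**3 + 65*k**2 + 112*k + 60) = t_k.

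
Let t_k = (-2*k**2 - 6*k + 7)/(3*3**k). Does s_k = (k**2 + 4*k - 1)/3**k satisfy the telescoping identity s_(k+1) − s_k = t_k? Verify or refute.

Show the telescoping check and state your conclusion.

s_(k+1) = (k**2 + 6*k + 4)/(3*3**k)
s_(k+1) − s_k = (-2*k**2 - 6*k + 7)/(3*3**k)
(s_(k+1) − s_k) − t_k = 0

valid; difference matches t_k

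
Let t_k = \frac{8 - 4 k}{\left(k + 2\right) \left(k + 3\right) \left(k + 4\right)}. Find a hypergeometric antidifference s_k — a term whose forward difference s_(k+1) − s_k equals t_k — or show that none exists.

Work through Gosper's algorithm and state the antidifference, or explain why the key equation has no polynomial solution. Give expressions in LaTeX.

s_k = \frac{4 k}{\left(k + 2\right) \left(k + 3\right)}

Step 1: r(k) = (k - 1)*(k + 2)/((k - 2)*(k + 5)).
A = k + 2, B = k + 5, C = k - 2.
Solve (k + 2)·f(k+1) − (k + 4)·f(k) = k - 2.
From deg A=1, deg B=1, deg C=1: d=2.
Coefficient equations give f(k) = -k.
R(k) = B(k−1)·f(k)/C(k) = -k*(k + 4)/(k - 2); s_k = R·t_k = 4*k/((k + 2)*(k + 3)).
s_(k+1) − s_k = 4*(2 - k)/(k**3 + 9*k**2 + 26*k + 24) = t_k.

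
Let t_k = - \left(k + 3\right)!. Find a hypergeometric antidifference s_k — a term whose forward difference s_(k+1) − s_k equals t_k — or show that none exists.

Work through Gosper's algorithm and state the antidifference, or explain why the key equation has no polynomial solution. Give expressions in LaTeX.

Step 1: r(k) = k + 4.
Gosper form: A/B · C(k+1)/C(k) with A=k + 4, B=1, C=1.
Need (k + 4)·f(k+1) − (1)·f(k) = 1.
deg f ≤ -1 (via 1,0,0).
d = -1 < 0 ⇒ no nonzero polynomial f; not summable.

none — t_k is not Gosper-summable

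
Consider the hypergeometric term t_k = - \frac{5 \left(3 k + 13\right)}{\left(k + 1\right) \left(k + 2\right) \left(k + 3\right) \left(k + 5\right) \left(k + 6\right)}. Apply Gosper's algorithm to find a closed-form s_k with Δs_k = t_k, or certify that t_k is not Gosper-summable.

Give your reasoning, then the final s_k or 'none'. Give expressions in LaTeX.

The ratio is (k + 1)*(k + 5)*(3*k + 16)/((k + 4)*(k + 7)*(3*k + 13)).
A = k + 1, B = k + 7, C = k**2 + 25*k/3 + 52/3.
Key eq: (k + 1)·f(k+1) = (k + 6)·f(k) + (k**2 + 25*k/3 + 52/3).
Degrees (1,1,2) ⇒ d ≤ 5.
Solve for f: f(k) = k*(k + 3)*(k + 4)*(k**2 + 8*k + 17)/30 (degree 5 ≤ 5).
Get s_k = R·t_k = k*(-k**2 - 8*k - 17)/(2*(k**3 + 8*k**2 + 17*k + 10)) with R(k) = B(k−1)f(k)/C(k) = k*(k + 3)*(k + 6)*(k**2 + 8*k + 17)/(10*(3*k + 13)).
s_(k+1) − s_k = 5*(-3*k - 13)/(k**5 + 17*k**4 + 107*k**3 + 307*k**2 + 396*k + 180) = t_k.

s_k = \frac{k \left(- k^{2} - 8 k - 17\right)}{2 \left(k^{3} + 8 k^{2} + 17 k + 10\right)}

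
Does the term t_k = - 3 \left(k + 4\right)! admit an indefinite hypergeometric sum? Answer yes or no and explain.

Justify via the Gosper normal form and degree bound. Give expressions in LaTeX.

t_(k+1)/t_k = k + 5.
Gosper form: A/B · C(k+1)/C(k) with A=k + 5, B=1, C=1.
Key eq: (k + 5)·f(k+1) = (1)·f(k) + (1).
Degrees (1,0,0) ⇒ d ≤ -1.
deg f ≤ -1 is impossible — no certificate.

No — t_k has no hypergeometric antidifference.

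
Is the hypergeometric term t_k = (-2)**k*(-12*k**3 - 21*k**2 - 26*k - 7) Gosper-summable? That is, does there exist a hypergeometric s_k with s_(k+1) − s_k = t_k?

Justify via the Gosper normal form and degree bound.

Yes. s_k = (-2)**k*(4*k**3 - k**2 + 2*k - 1).

t_(k+1)/t_k = 2*(-12*k**3 - 57*k**2 - 104*k - 66)/(12*k**3 + 21*k**2 + 26*k + 7).
A = -2, B = 1, C = k**3 + 7*k**2/4 + 13*k/6 + 7/12.
Solve (-2)·f(k+1) − (1)·f(k) = k**3 + 7*k**2/4 + 13*k/6 + 7/12.
From deg A=0, deg B=0, deg C=3: d=3.
Solving with deg f ≤ 3: f(k) = -(4*k**3 - k**2 + 2*k - 1)/12.
So s_k = (B(k−1)f/C)·t_k = (-(4*k**3 - k**2 + 2*k - 1)/(12*k**3 + 21*k**2 + 26*k + 7))·t_k = (-2)**k*(4*k**3 - k**2 + 2*k - 1).
s_(k+1) − s_k = (-2)**k*(-12*k**3 - 21*k**2 - 26*k - 7) = t_k.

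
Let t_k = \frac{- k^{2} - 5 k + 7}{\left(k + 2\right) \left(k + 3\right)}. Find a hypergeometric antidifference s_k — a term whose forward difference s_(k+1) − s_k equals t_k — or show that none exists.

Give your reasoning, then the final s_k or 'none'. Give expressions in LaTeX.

Step 1: r(k) = (k + 2)*(5*k + (k + 1)**2 - 2)/((k + 4)*(k**2 + 5*k - 7)).
Normal form (A,B,C) = (k + 2, k + 4, k**2 + 5*k - 7).
Set up (k + 2)·f(k+1) − (k + 3)·f(k) − (k**2 + 5*k - 7) = 0.
deg f ≤ 2 (via 1,1,2).
Match coefficients ⇒ f(k) = k*(2*k - 9)/2.
Get s_k = R·t_k = k*(9 - 2*k)/(2*(k + 2)) with R(k) = B(k−1)f(k)/C(k) = k*(k + 3)*(2*k - 9)/(2*(k**2 + 5*k - 7)).
Check: Δs_k = (-k**2 - 5*k + 7)/(k**2 + 5*k + 6). ✓

s_k = \frac{k \left(9 - 2 k\right)}{2 \left(k + 2\right)}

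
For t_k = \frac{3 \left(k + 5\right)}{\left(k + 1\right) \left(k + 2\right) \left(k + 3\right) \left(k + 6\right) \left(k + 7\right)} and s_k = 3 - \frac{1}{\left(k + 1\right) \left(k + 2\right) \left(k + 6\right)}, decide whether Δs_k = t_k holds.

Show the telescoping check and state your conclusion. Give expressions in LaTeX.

s_(k+1) = 3 - 1/((k + 2)*(k + 3)*(k + 7))
s_(k+1) − s_k = 3*(k + 5)/(k**5 + 19*k**4 + 131*k**3 + 401*k**2 + 540*k + 252)
(s_(k+1) − s_k) − t_k = 0

valid; difference matches t_k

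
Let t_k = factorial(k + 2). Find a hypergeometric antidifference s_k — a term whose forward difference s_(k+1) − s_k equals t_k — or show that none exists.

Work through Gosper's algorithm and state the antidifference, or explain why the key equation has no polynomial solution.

no hypergeometric antidifference exists

r(k) = k + 3 after simplifying.
Gosper form: A/B · C(k+1)/C(k) with A=k + 3, B=1, C=1.
Key eq: (k + 3)·f(k+1) = (1)·f(k) + (1).
Degrees (1,0,0) ⇒ d ≤ -1.
d = -1 < 0 ⇒ no nonzero polynomial f; not summable.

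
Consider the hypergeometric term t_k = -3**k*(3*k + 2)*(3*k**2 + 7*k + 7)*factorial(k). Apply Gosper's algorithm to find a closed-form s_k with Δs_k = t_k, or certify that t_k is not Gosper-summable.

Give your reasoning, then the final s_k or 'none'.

s_k = -3**k*(3*k**2 + k + 1)*factorial(k)

r(k) = 3*(9*k**4 + 63*k**3 + 170*k**2 + 201*k + 85)/(9*k**3 + 27*k**2 + 35*k + 14) after simplifying.
Normal form (A,B,C) = (3*k + 3, 1, k**3 + 3*k**2 + 35*k/9 + 14/9).
Set up (3*k + 3)·f(k+1) − (1)·f(k) − (k**3 + 3*k**2 + 35*k/9 + 14/9) = 0.
deg f ≤ 2 (via 1,0,3).
A polynomial solution: f(k) = (3*k**2 + k + 1)/9.
Certificate R = B(k−1)f/C = (3*k**2 + k + 1)/((3*k + 2)*(3*k**2 + 7*k + 7)) gives s_k = -3**k*(3*k**2 + k + 1)*factorial(k).
s_(k+1) − s_k = -3**k*(3*k + 2)*(3*k**2 + 7*k + 7)*factorial(k) = t_k.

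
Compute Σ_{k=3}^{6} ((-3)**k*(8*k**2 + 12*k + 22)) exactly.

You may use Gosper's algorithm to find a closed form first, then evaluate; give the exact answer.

Σ = 222480

Compute t_(k+1)/t_k: get 3*(-4*k**2 - 14*k - 21)/(4*k**2 + 6*k + 11).
Gosper form: A/B · C(k+1)/C(k) with A=-3, B=1, C=k**2 + 3*k/2 + 11/4.
Solve (-3)·f(k+1) − (1)·f(k) = k**2 + 3*k/2 + 11/4.
d = 2 from the (0,0,2) case.
Solve for f: f(k) = -(k**2 + 2)/4 (degree 2 ≤ 2).
So s_k = (B(k−1)f/C)·t_k = (-(k**2 + 2)/(4*k**2 + 6*k + 11))·t_k = -2*(-3)**k*(k**2 + 2).
Δs = (-3)**k*(8*k**2 + 12*k + 22), as required.
Σ_(k=3)^(6) t_k = s_(7) − s_(3) = 223074 − (594) = 222480.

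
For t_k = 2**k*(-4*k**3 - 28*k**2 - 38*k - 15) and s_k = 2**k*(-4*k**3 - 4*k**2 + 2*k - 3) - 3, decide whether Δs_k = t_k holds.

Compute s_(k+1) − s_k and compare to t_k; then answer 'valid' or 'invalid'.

valid; difference matches t_k

s_(k+1) = 2**(k + 1)*(2*k - 4*(k + 1)**3 - 4*(k + 1)**2 - 1) - 3
s_(k+1) − s_k = 2**k*(-4*k**3 - 28*k**2 - 38*k - 15)
(s_(k+1) − s_k) − t_k = 0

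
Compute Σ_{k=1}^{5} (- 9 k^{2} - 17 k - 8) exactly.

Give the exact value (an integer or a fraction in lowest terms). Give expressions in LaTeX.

Step 1: r(k) = (9*k**2 + 35*k + 34)/(9*k**2 + 17*k + 8).
So A=1 and B=1, with C=k**2 + 17*k/9 + 8/9.
Set up (1)·f(k+1) − (1)·f(k) − (k**2 + 17*k/9 + 8/9) = 0.
Degrees (0,0,2) ⇒ d ≤ 3.
Solving with deg f ≤ 3: f(k) = k*(k + 1)*(3*k + 1)/9.
R(k) = B(k−1)·f(k)/C(k) = k*(3*k + 1)/(9*k + 8); s_k = R·t_k = k*(-3*k**2 - 4*k - 1).
s_(k+1) − s_k = -9*k**2 - 17*k - 8 = t_k.
Σ_(k=1)^(5) t_k = s_(6) − s_(1) = -798 − (-8) = -790.

Σ = -790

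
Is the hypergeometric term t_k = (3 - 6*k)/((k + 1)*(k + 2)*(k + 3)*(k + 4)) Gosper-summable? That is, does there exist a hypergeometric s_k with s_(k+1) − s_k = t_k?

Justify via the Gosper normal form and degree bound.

Yes. s_k = 3*k/((k + 1)*(k + 2)*(k + 3)).

Ratio r(k) = (k + 1)*(2*k + 1)/((k + 5)*(2*k - 1)).
Gosper form: A/B · C(k+1)/C(k) with A=k + 1, B=k + 5, C=k - 1/2.
Key eq: (k + 1)·f(k+1) = (k + 4)·f(k) + (k - 1/2).
deg f ≤ 3 (via 1,1,1).
Solving with deg f ≤ 3: f(k) = -k/2.
R(k) = B(k−1)·f(k)/C(k) = -k*(k + 4)/(2*k - 1); s_k = R·t_k = 3*k/((k + 1)*(k + 2)*(k + 3)).
Check: Δs_k = 3*(1 - 2*k)/(k**4 + 10*k**3 + 35*k**2 + 50*k + 24). ✓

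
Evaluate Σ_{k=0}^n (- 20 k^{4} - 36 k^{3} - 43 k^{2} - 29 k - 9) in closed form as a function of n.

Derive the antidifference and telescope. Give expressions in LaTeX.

Compute t_(k+1)/t_k: get (20*k**4 + 116*k**3 + 271*k**2 + 303*k + 137)/(20*k**4 + 36*k**3 + 43*k**2 + 29*k + 9).
Normal form (A,B,C) = (1, 1, k**4 + 9*k**3/5 + 43*k**2/20 + 29*k/20 + 9/20).
Solve (1)·f(k+1) − (1)·f(k) = k**4 + 9*k**3/5 + 43*k**2/20 + 29*k/20 + 9/20.
Degrees (0,0,4) ⇒ d ≤ 5.
Coefficient equations give f(k) = k*(4*k**4 - k**3 + 3*k**2 + 2*k + 1)/20.
Then R = B(k−1)f/C = k*(4*k**4 - k**3 + 3*k**2 + 2*k + 1)/(20*k**4 + 36*k**3 + 43*k**2 + 29*k + 9), so s_k = R(k)·t_k = k*(-4*k**4 + k**3 - 3*k**2 - 2*k - 1).
Check: Δs_k = -20*k**4 - 36*k**3 - 43*k**2 - 29*k - 9. ✓
s_(n+1) = -4*n**5 - 19*n**4 - 39*n**3 - 45*n**2 - 30*n - 9 and s_(0) = 0, so S(n) = -4*n**5 - 19*n**4 - 39*n**3 - 45*n**2 - 30*n - 9.

S(n) = - 4 n^{5} - 19 n^{4} - 39 n^{3} - 45 n^{2} - 30 n - 9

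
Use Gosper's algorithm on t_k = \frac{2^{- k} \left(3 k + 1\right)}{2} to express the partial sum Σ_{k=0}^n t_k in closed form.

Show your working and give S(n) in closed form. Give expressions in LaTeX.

t_(k+1)/t_k = (3*k + 4)/(2*(3*k + 1)).
Take A(k)=1/2, B(k)=1, C(k)=k + 1/3.
Set up (1/2)·f(k+1) − (1)·f(k) − (k + 1/3) = 0.
From deg A=0, deg B=0, deg C=1: d=1.
Coefficient equations give f(k) = -2*(3*k + 4)/3.
Certificate R = B(k−1)f/C = -2*(3*k + 4)/(3*k + 1) gives s_k = (-3*k - 4)/2**k.
Verify: (3*k + 1)/(2*2**k) matches t_k.
Σ_(k=0)^n t_k = s_(n+1) − s_(0) = (2**(-n - 1)*(-3*n - 7)) − (-4), i.e. 2**(-n - 1)*(2**(n + 3) - 3*n - 7).

S(n) = 2^{- n - 1} \left(2^{n + 3} - 3 n - 7\right)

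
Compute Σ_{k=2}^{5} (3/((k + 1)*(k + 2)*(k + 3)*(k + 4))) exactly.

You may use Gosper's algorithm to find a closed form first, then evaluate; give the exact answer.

Σ = 37/2520

r(k) = (k + 1)/(k + 5) after simplifying.
So A=k + 1 and B=k + 5, with C=1.
Solve (k + 1)·f(k+1) − (k + 4)·f(k) = 1.
From deg A=1, deg B=1, deg C=0: d=3.
Solve for f: f(k) = k*(k**2 + 6*k + 11)/18 (degree 3 ≤ 3).
So s_k = (B(k−1)f/C)·t_k = (k*(k + 4)*(k**2 + 6*k + 11)/18)·t_k = k*(k**2 + 6*k + 11)/(6*(k + 1)*(k + 2)*(k + 3)).
Verify: 3/(k**4 + 10*k**3 + 35*k**2 + 50*k + 24) matches t_k.
Sum = s_(6) − s_(2); s_(6) = 83/504, s_(2) = 3/20 ⇒ 37/2520.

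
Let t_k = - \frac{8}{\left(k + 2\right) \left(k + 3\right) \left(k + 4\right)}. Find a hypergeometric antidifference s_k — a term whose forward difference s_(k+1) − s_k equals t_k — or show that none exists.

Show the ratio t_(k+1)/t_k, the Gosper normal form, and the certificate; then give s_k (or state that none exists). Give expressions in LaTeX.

Step 1: r(k) = (k + 2)/(k + 5).
So A=k + 2 and B=k + 5, with C=1.
Set up (k + 2)·f(k+1) − (k + 4)·f(k) − (1) = 0.
Degrees (1,1,0) ⇒ d ≤ 2.
Match coefficients ⇒ f(k) = k*(k + 5)/12.
R(k) = B(k−1)·f(k)/C(k) = k*(k + 4)*(k + 5)/12; s_k = R·t_k = 2*k*(-k - 5)/(3*(k + 2)*(k + 3)).
Check: Δs_k = -8/(k**3 + 9*k**2 + 26*k + 24). ✓

s_k = \frac{2 k \left(- k - 5\right)}{3 \left(k + 2\right) \left(k + 3\right)}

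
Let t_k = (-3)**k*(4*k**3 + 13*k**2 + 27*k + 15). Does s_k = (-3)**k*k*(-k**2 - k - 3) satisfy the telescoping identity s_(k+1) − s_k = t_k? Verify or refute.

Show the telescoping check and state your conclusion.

s_(k+1) = 3*(-3)**k*(k + 1)*(k + (k + 1)**2 + 4)
s_(k+1) − s_k = (-3)**k*(4*k**3 + 13*k**2 + 27*k + 15)
(s_(k+1) − s_k) − t_k = 0

Valid — Δs_k = t_k.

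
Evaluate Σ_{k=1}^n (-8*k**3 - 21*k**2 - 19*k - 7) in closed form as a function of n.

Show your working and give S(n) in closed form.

S(n) = n*(-2*n**3 - 11*n**2 - 22*n - 20)

Step 1: r(k) = (8*k**3 + 45*k**2 + 85*k + 55)/(8*k**3 + 21*k**2 + 19*k + 7).
Gosper form: A/B · C(k+1)/C(k) with A=1, B=1, C=k**3 + 21*k**2/8 + 19*k/8 + 7/8.
f must satisfy (1)·f(k+1) − (1)·f(k) = k**3 + 21*k**2/8 + 19*k/8 + 7/8.
From deg A=0, deg B=0, deg C=3: d=4.
Solving with deg f ≤ 4: f(k) = k*(2*k**3 + 3*k**2 + k + 1)/8.
Then R = B(k−1)f/C = k*(2*k**3 + 3*k**2 + k + 1)/(8*k**3 + 21*k**2 + 19*k + 7), so s_k = R(k)·t_k = k*(-2*k**3 - 3*k**2 - k - 1).
Δs = -8*k**3 - 21*k**2 - 19*k - 7, as required.
Evaluate: s_(n+1) = -2*n**4 - 11*n**3 - 22*n**2 - 20*n - 7; subtract s_(1) = -7 ⇒ S(n) = n*(-2*n**3 - 11*n**2 - 22*n - 20).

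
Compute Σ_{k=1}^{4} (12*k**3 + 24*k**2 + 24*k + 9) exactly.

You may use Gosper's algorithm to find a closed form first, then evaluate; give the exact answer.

Σ = 2196

Step 1: r(k) = (4*k**3 + 20*k**2 + 36*k + 23)/(4*k**3 + 8*k**2 + 8*k + 3).
Factor: A=1; B=1; C=k**3 + 2*k**2 + 2*k + 3/4.
Key eq: (1)·f(k+1) = (1)·f(k) + (k**3 + 2*k**2 + 2*k + 3/4).
deg f ≤ 4 (via 0,0,3).
Solve for f: f(k) = k*(3*k**3 + 2*k**2 + 3*k + 1)/12 (degree 4 ≤ 4).
So s_k = (B(k−1)f/C)·t_k = (k*(3*k**3 + 2*k**2 + 3*k + 1)/(3*(4*k**3 + 8*k**2 + 8*k + 3)))·t_k = k*(3*k**3 + 2*k**2 + 3*k + 1).
Check: Δs_k = 12*k**3 + 24*k**2 + 24*k + 9. ✓
Σ_(k=1)^(4) t_k = s_(5) − s_(1) = 2205 − (9) = 2196.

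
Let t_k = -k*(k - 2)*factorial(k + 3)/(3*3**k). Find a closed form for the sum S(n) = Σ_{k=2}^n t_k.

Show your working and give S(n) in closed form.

The ratio is (k - 1)*(k + 1)*(k + 4)/(3*k*(k - 2)).
A = k/3 + 4/3, B = 1, C = k**2 - 2*k.
Solve (k/3 + 4/3)·f(k+1) − (1)·f(k) = k**2 - 2*k.
Degrees (1,0,2) ⇒ d ≤ 1.
Coefficient equations give f(k) = 3*(k - 4).
Then R = B(k−1)f/C = 3*(k - 4)/(k*(k - 2)), so s_k = R(k)·t_k = -(k - 4)*factorial(k + 3)/3**k.
Check: Δs_k = -k*(k - 2)*factorial(k + 3)/(3*3**k). ✓
s_(n+1) = -3**(-n - 1)*(n - 3)*factorial(n + 4) and s_(2) = 80/3, so S(n) = -80/3 - n*factorial(n + 4)/(3*3**n) + factorial(n + 4)/3**n.

S(n) = -80/3 - n*factorial(n + 4)/(3*3**n) + factorial(n + 4)/3**n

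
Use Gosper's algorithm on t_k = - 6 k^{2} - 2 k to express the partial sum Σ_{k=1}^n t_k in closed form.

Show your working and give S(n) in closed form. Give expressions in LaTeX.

r(k) = (k + 3*(k + 1)**2 + 1)/(k*(3*k + 1)) after simplifying.
A = 1, B = 1, C = k**2 + k/3.
f must satisfy (1)·f(k+1) − (1)·f(k) = k**2 + k/3.
Bound: deg f ≤ 3.
Coefficient equations give f(k) = k**2*(k - 1)/3.
Then R = B(k−1)f/C = k*(k - 1)/(3*k + 1), so s_k = R(k)·t_k = 2*k**2*(1 - k).
s_(k+1) − s_k = 2*k*(-3*k - 1) = t_k.
Evaluate: s_(n+1) = 2*n*(-n**2 - 2*n - 1); subtract s_(1) = 0 ⇒ S(n) = 2*n*(-n**2 - 2*n - 1).

S(n) = 2 n \left(- n^{2} - 2 n - 1\right)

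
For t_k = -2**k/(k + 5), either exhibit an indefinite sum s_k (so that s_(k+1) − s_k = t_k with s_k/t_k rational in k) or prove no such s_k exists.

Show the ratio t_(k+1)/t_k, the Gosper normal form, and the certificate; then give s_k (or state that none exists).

Ratio r(k) = 2*(k + 5)/(k + 6).
Take A(k)=2*k + 10, B(k)=k + 6, C(k)=1.
Need (2*k + 10)·f(k+1) − (k + 5)·f(k) = 1.
d = -1 from the (1,1,0) case.
deg f ≤ -1 is impossible — no certificate.

none — t_k is not Gosper-summable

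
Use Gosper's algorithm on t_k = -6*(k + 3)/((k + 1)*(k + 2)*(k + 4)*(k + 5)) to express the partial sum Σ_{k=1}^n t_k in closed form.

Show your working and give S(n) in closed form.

The ratio is (k + 1)*(k + 4)**2/((k + 3)**2*(k + 6)).
Take A(k)=k + 1, B(k)=k + 6, C(k)=k**2 + 6*k + 9.
f must satisfy (k + 1)·f(k+1) − (k + 5)·f(k) = k**2 + 6*k + 9.
Bound: deg f ≤ 4.
Solve for f: f(k) = k*(k + 2)*(k + 3)*(k + 5)/8 (degree 4 ≤ 4).
R(k) = B(k−1)·f(k)/C(k) = k*(k + 2)*(k + 5)**2/(8*(k + 3)); s_k = R·t_k = 3*k*(-k - 5)/(4*(k**2 + 5*k + 4)).
s_(k+1) − s_k = 6*(-k - 3)/(k**4 + 12*k**3 + 49*k**2 + 78*k + 40) = t_k.
s_(n+1) = 3*(-n**2 - 7*n - 6)/(4*(n**2 + 7*n + 10)) and s_(1) = -9/20, so S(n) = 3*n*(-n - 7)/(10*(n**2 + 7*n + 10)).

S(n) = 3*n*(-n - 7)/(10*(n**2 + 7*n + 10))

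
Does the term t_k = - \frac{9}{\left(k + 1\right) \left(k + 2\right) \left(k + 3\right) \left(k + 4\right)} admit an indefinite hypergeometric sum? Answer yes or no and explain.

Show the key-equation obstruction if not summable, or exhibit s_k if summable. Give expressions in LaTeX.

Yes. s_k = \frac{k \left(- k^{2} - 6 k - 11\right)}{2 \left(k + 1\right) \left(k + 2\right) \left(k + 3\right)}.

t_(k+1)/t_k = (k + 1)/(k + 5).
Gosper form: A/B · C(k+1)/C(k) with A=k + 1, B=k + 5, C=1.
Solve (k + 1)·f(k+1) − (k + 4)·f(k) = 1.
d = 3 from the (1,1,0) case.
Coefficient equations give f(k) = k*(k**2 + 6*k + 11)/18.
Certificate R = B(k−1)f/C = k*(k + 4)*(k**2 + 6*k + 11)/18 gives s_k = k*(-k**2 - 6*k - 11)/(2*(k + 1)*(k + 2)*(k + 3)).
Check: Δs_k = -9/(k**4 + 10*k**3 + 35*k**2 + 50*k + 24). ✓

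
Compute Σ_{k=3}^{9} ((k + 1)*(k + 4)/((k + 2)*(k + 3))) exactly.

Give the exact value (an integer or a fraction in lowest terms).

Σ = 203/30

The ratio is (k + 2)**2*(k + 5)/((k + 1)*(k + 4)**2).
Take A(k)=k + 2, B(k)=k + 4, C(k)=k**2 + 5*k + 4.
Set up (k + 2)·f(k+1) − (k + 3)·f(k) − (k**2 + 5*k + 4) = 0.
deg f ≤ 2 (via 1,1,2).
Match coefficients ⇒ f(k) = k*(k + 1).
Certificate R = B(k−1)f/C = k*(k + 3)/(k + 4) gives s_k = k*(k + 1)/(k + 2).
Check: Δs_k = (k**2 + 5*k + 4)/(k**2 + 5*k + 6). ✓
Evaluate s at k=10 and k=3: 55/6 and 12/5; difference 203/30.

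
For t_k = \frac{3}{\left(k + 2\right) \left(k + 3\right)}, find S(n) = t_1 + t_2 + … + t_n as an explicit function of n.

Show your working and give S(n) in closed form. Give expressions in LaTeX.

S(n) = \frac{n}{n + 3}

Step 1: r(k) = (k + 2)/(k + 4).
Normal form (A,B,C) = (k + 2, k + 4, 1).
Set up (k + 2)·f(k+1) − (k + 3)·f(k) − (1) = 0.
Bound: deg f ≤ 1.
Solve for f: f(k) = k/2 (degree 1 ≤ 1).
Get s_k = R·t_k = 3*k/(2*(k + 2)) with R(k) = B(k−1)f(k)/C(k) = k*(k + 3)/2.
Verify: 3/(k**2 + 5*k + 6) matches t_k.
s_(n+1) = 3*(n + 1)/(2*(n + 3)) and s_(1) = 1/2, so S(n) = n/(n + 3).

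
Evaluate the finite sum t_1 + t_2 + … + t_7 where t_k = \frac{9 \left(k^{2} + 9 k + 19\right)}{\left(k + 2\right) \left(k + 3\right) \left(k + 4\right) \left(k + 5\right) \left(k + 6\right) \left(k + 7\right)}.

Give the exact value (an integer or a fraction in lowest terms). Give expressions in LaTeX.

Compute t_(k+1)/t_k: get (k + 2)*(9*k + (k + 1)**2 + 28)/((k + 8)*(k**2 + 9*k + 19)).
Normal form (A,B,C) = (k + 2, k + 8, k**2 + 9*k + 19).
Key eq: (k + 2)·f(k+1) = (k + 7)·f(k) + (k**2 + 9*k + 19).
Bound: deg f ≤ 5.
Coefficient equations give f(k) = k*(k + 3)*(k + 5)*(k**2 + 12*k + 44)/144.
Get s_k = R·t_k = k*(k**2 + 12*k + 44)/(16*(k**3 + 12*k**2 + 44*k + 48)) with R(k) = B(k−1)f(k)/C(k) = k*(k + 3)*(k + 5)*(k + 7)*(k**2 + 12*k + 44)/(144*(k**2 + 9*k + 19)).
Check: Δs_k = 9*(k**2 + 9*k + 19)/(k**6 + 27*k**5 + 295*k**4 + 1665*k**3 + 5104*k**2 + 8028*k + 5040). ✓
Evaluate s at k=8 and k=1: 17/280 and 19/560; difference 3/112.

Σ = 3/112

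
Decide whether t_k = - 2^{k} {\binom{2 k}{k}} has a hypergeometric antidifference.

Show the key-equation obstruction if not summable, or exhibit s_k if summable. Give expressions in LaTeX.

No — t_k has no hypergeometric antidifference.

The ratio is 4*(2*k + 1)/(k + 1).
Factor: A=8*k + 4; B=k + 1; C=1.
Set up (8*k + 4)·f(k+1) − (k)·f(k) − (1) = 0.
deg f ≤ -1 (via 1,1,0).
Bound -1 < 0, so the key equation has no polynomial solution.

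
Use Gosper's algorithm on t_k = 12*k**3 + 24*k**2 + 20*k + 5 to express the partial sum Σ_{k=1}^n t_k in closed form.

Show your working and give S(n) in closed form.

r(k) = (12*k**3 + 60*k**2 + 104*k + 61)/(12*k**3 + 24*k**2 + 20*k + 5) after simplifying.
So A=1 and B=1, with C=k**3 + 2*k**2 + 5*k/3 + 5/12.
Key eq: (1)·f(k+1) = (1)·f(k) + (k**3 + 2*k**2 + 5*k/3 + 5/12).
From deg A=0, deg B=0, deg C=3: d=4.
Match coefficients ⇒ f(k) = k*(3*k**3 + 2*k**2 + k - 1)/12.
Get s_k = R·t_k = k*(3*k**3 + 2*k**2 + k - 1) with R(k) = B(k−1)f(k)/C(k) = k*(3*k**3 + 2*k**2 + k - 1)/(12*k**3 + 24*k**2 + 20*k + 5).
Verify: 12*k**3 + 24*k**2 + 20*k + 5 matches t_k.
Σ_(k=1)^n t_k = s_(n+1) − s_(1) = (3*n**4 + 14*n**3 + 25*n**2 + 19*n + 5) − (5), i.e. n*(3*n**3 + 14*n**2 + 25*n + 19).

S(n) = n*(3*n**3 + 14*n**2 + 25*n + 19)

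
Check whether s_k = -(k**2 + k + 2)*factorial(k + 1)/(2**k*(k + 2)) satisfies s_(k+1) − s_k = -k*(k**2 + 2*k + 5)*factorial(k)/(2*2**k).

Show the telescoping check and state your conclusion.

Invalid: residual (k**4 + 4*k**3 + 7*k**2 + 8*k - 4)*factorial(k)/(2*2**k*(k + 2)*(k + 3)) ≠ 0.

s_(k+1) = -(k**2 + 3*k + 4)*factorial(k + 2)/(2*2**k*(k + 3))
s_(k+1) − s_k = -(k**4 + 5*k**3 + 12*k**2 + 18*k + 4)*factorial(k + 1)/(2*2**k*(k + 2)*(k + 3))
(s_(k+1) − s_k) − t_k = (k**4 + 4*k**3 + 7*k**2 + 8*k - 4)*factorial(k)/(2*2**k*(k + 2)*(k + 3))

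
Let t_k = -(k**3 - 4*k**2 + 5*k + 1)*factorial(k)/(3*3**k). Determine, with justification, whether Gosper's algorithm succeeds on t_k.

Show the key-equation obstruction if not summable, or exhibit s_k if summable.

Yes. s_k = (-k**2 + 4*k + 2)*factorial(k)/3**k.

Compute t_(k+1)/t_k: get (k**4 - k**2 + 3*k + 3)/(3*(k**3 - 4*k**2 + 5*k + 1)).
Gosper form: A/B · C(k+1)/C(k) with A=k/3 + 1/3, B=1, C=k**3 - 4*k**2 + 5*k + 1.
Solve (k/3 + 1/3)·f(k+1) − (1)·f(k) = k**3 - 4*k**2 + 5*k + 1.
Bound: deg f ≤ 2.
Match coefficients ⇒ f(k) = 3*(k**2 - 4*k - 2).
So s_k = (B(k−1)f/C)·t_k = (3*(k**2 - 4*k - 2)/(k**3 - 4*k**2 + 5*k + 1))·t_k = (-k**2 + 4*k + 2)*factorial(k)/3**k.
Δs = -(k**3 - 4*k**2 + 5*k + 1)*factorial(k)/(3*3**k), as required.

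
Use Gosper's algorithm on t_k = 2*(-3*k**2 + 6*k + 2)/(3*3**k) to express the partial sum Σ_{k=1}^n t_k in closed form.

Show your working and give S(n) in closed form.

S(n) = 3**(-n - 1)*(2*3**n + 3*n**2 + 3*n - 2)

r(k) = (3*k**2 - 5)/(3*(3*k**2 - 6*k - 2)) after simplifying.
Normal form (A,B,C) = (1/3, 1, k**2 - 2*k - 2/3).
f must satisfy (1/3)·f(k+1) − (1)·f(k) = k**2 - 2*k - 2/3.
Degrees (0,0,2) ⇒ d ≤ 2.
Solve for f: f(k) = -(3*k**2 - 3*k - 2)/2 (degree 2 ≤ 2).
Certificate R = B(k−1)f/C = -3*(3*k**2 - 3*k - 2)/(2*(3*k**2 - 6*k - 2)) gives s_k = (3*k**2 - 3*k - 2)/3**k.
Check: Δs_k = 2*(-3*k**2 + 6*k + 2)/(3*3**k). ✓
Evaluate: s_(n+1) = 3**(-n - 1)*(3*n**2 + 3*n - 2); subtract s_(1) = -2/3 ⇒ S(n) = 3**(-n - 1)*(2*3**n + 3*n**2 + 3*n - 2).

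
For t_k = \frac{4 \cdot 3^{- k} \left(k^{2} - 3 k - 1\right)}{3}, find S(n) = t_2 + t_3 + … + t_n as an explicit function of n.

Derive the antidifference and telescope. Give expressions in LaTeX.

r(k) = (k**2 - k - 3)/(3*(k**2 - 3*k - 1)) after simplifying.
So A=1/3 and B=1, with C=k**2 - 3*k - 1.
f must satisfy (1/3)·f(k+1) − (1)·f(k) = k**2 - 3*k - 1.
deg f ≤ 2 (via 0,0,2).
Match coefficients ⇒ f(k) = -3*(2*k**2 - 4*k - 3)/4.
Get s_k = R·t_k = (-2*k**2 + 4*k + 3)/3**k with R(k) = B(k−1)f(k)/C(k) = -3*(2*k**2 - 4*k - 3)/(4*(k**2 - 3*k - 1)).
Verify: 4*(k**2 - 3*k - 1)/(3*3**k) matches t_k.
Σ_(k=2)^n t_k = s_(n+1) − s_(2) = (3**(-n - 1)*(5 - 2*n**2)) − (1/3), i.e. 3**(-n - 1)*(-3**n - 2*n**2 + 5).

S(n) = 3^{- n - 1} \left(- 3^{n} - 2 n^{2} + 5\right)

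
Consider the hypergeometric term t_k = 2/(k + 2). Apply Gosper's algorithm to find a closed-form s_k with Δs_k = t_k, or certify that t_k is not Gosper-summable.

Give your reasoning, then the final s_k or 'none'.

no hypergeometric antidifference exists

The ratio is (k + 2)/(k + 3).
So A=k + 2 and B=k + 3, with C=1.
Set up (k + 2)·f(k+1) − (k + 2)·f(k) − (1) = 0.
Bound: deg f ≤ 0.
Generic f = c0 gives residual -1; -1 = 0 cannot hold, so t_k is not Gosper-summable.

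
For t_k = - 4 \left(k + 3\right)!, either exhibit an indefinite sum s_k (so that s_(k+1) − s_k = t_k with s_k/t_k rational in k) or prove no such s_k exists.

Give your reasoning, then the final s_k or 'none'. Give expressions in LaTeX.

Step 1: r(k) = k + 4.
Take A(k)=k + 4, B(k)=1, C(k)=1.
Set up (k + 4)·f(k+1) − (1)·f(k) − (1) = 0.
Bound: deg f ≤ -1.
d = -1 < 0 ⇒ no nonzero polynomial f; not summable.

none — t_k is not Gosper-summable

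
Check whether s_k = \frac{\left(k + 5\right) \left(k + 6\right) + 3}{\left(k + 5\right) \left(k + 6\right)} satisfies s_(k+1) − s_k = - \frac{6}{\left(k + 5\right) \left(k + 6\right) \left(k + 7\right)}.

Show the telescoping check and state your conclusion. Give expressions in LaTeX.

s_(k+1) = ((k + 6)*(k + 7) + 3)/((k + 6)*(k + 7))
s_(k+1) − s_k = -6/(k**3 + 18*k**2 + 107*k + 210)
(s_(k+1) − s_k) − t_k = 0

valid (s_(k+1) − s_k reduces to t_k)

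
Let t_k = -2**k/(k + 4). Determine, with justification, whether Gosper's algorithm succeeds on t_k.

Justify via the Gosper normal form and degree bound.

No. Not Gosper-summable.

The ratio is 2*(k + 4)/(k + 5).
Factor: A=2*k + 8; B=k + 5; C=1.
Solve (2*k + 8)·f(k+1) − (k + 4)·f(k) = 1.
Degrees (1,1,0) ⇒ d ≤ -1.
d = -1 < 0 ⇒ no nonzero polynomial f; not summable.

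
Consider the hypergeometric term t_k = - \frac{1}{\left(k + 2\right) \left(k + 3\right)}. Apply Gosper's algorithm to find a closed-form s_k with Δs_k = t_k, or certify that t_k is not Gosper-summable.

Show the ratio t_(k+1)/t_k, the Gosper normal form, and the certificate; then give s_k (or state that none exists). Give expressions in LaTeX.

s_k = - \frac{k}{2 k + 4}

t_(k+1)/t_k = (k + 2)/(k + 4).
So A=k + 2 and B=k + 4, with C=1.
f must satisfy (k + 2)·f(k+1) − (k + 3)·f(k) = 1.
From deg A=1, deg B=1, deg C=0: d=1.
A polynomial solution: f(k) = k/2.
Certificate R = B(k−1)f/C = k*(k + 3)/2 gives s_k = -k/(2*k + 4).
s_(k+1) − s_k = -1/(k**2 + 5*k + 6) = t_k.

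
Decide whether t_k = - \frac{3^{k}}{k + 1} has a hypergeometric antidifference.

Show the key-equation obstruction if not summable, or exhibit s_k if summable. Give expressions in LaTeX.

No — negative degree bound, so no certificate f.

Compute t_(k+1)/t_k: get 3*(k + 1)/(k + 2).
Gosper form: A/B · C(k+1)/C(k) with A=3*k + 3, B=k + 2, C=1.
f must satisfy (3*k + 3)·f(k+1) − (k + 1)·f(k) = 1.
From deg A=1, deg B=1, deg C=0: d=-1.
Negative degree bound (-1): no f exists, t_k not Gosper-summable.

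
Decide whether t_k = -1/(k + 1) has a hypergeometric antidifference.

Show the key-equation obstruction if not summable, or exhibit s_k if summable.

Compute t_(k+1)/t_k: get (k + 1)/(k + 2).
Take A(k)=k + 1, B(k)=k + 2, C(k)=1.
Solve (k + 1)·f(k+1) − (k + 1)·f(k) = 1.
Bound: deg f ≤ 0.
Put f(k) = c0: A·f(k+1) − B(k−1)·f(k) − C = -1; need -1 = 0 — inconsistent ⇒ no f, not summable.

No; the coefficient equations for f are inconsistent.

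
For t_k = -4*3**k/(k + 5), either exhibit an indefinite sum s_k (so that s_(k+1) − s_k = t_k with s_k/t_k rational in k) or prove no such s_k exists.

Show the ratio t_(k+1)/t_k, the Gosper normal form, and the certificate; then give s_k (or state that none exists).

r(k) = 3*(k + 5)/(k + 6) after simplifying.
So A=3*k + 15 and B=k + 6, with C=1.
f must satisfy (3*k + 15)·f(k+1) − (k + 5)·f(k) = 1.
d = -1 from the (1,1,0) case.
d = -1 < 0 ⇒ no nonzero polynomial f; not summable.

not Gosper-summable; s_k does not exist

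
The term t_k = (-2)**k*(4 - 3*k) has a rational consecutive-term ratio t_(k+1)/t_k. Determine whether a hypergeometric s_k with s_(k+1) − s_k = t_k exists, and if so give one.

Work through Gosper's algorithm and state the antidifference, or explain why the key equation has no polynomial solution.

t_(k+1)/t_k = 2*(1 - 3*k)/(3*k - 4).
Normal form (A,B,C) = (-2, 1, k - 4/3).
Solve (-2)·f(k+1) − (1)·f(k) = k - 4/3.
Bound: deg f ≤ 1.
A polynomial solution: f(k) = -(k - 2)/3.
Then R = B(k−1)f/C = -(k - 2)/(3*k - 4), so s_k = R(k)·t_k = (-2)**k*(k - 2).
Verify: (-2)**k*(4 - 3*k) matches t_k.

s_k = (-2)**k*(k - 2)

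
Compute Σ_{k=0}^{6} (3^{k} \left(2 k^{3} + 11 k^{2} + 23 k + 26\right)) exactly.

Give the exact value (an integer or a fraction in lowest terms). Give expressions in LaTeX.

t_(k+1)/t_k = 3*(2*k**3 + 17*k**2 + 51*k + 62)/(2*k**3 + 11*k**2 + 23*k + 26).
So A=3 and B=1, with C=k**3 + 11*k**2/2 + 23*k/2 + 13.
Need (3)·f(k+1) − (1)·f(k) = k**3 + 11*k**2/2 + 23*k/2 + 13.
d = 3 from the (0,0,3) case.
Solving with deg f ≤ 3: f(k) = (k + 1)*(k**2 + 4)/2.
Certificate R = B(k−1)f/C = (k + 1)*(k**2 + 4)/(2*k**3 + 11*k**2 + 23*k + 26) gives s_k = 3**k*(k**3 + k**2 + 4*k + 4).
Verify: 3**k*(2*k**3 + 11*k**2 + 23*k + 26) matches t_k.
Telescoping: Σ = s_(7) − s_(0) = 927288 − (4) = 927284.

Σ = 927284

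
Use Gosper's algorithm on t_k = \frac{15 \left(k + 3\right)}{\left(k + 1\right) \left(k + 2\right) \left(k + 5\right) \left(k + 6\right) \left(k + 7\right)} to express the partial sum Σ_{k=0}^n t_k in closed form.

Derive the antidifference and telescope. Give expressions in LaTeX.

Compute t_(k+1)/t_k: get (k + 1)*(k + 4)*(k + 5)/((k + 3)**2*(k + 8)).
Take A(k)=k + 1, B(k)=k + 8, C(k)=k**3 + 10*k**2 + 33*k + 36.
Key eq: (k + 1)·f(k+1) = (k + 7)·f(k) + (k**3 + 10*k**2 + 33*k + 36).
Bound: deg f ≤ 6.
Solve for f: f(k) = k*(k + 2)*(k + 3)*(k + 4)*(k**2 + 12*k + 41)/90 (degree 6 ≤ 6).
R(k) = B(k−1)·f(k)/C(k) = k*(k + 2)*(k + 7)*(k**2 + 12*k + 41)/(90*(k + 3)); s_k = R·t_k = k*(k**2 + 12*k + 41)/(6*(k**3 + 12*k**2 + 41*k + 30)).
s_(k+1) − s_k = 15*(k + 3)/(k**5 + 21*k**4 + 163*k**3 + 567*k**2 + 844*k + 420) = t_k.
Telescope: S(n) = s_(n+1) − s_(0) = (n**3 + 15*n**2 + 68*n + 54)/(6*(n**3 + 15*n**2 + 68*n + 84)) − (0) = (n**3 + 15*n**2 + 68*n + 54)/(6*(n**3 + 15*n**2 + 68*n + 84)).

S(n) = \frac{n^{3} + 15 n^{2} + 68 n + 54}{6 \left(n^{3} + 15 n^{2} + 68 n + 84\right)}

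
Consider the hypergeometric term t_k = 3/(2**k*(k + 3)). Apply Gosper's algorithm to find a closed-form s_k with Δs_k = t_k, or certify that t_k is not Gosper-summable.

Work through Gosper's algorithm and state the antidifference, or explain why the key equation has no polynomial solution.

The ratio is (k + 3)/(2*(k + 4)).
So A=k/2 + 3/2 and B=k + 4, with C=1.
Key eq: (k/2 + 3/2)·f(k+1) = (k + 3)·f(k) + (1).
Degrees (1,1,0) ⇒ d ≤ -1.
Negative degree bound (-1): no f exists, t_k not Gosper-summable.

none — t_k is not Gosper-summable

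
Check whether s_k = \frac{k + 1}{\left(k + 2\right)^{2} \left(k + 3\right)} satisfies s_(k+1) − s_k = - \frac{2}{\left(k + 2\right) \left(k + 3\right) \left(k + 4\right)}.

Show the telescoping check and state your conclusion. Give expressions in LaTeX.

s_(k+1) = (k + 2)/((k + 3)**2*(k + 4))
s_(k+1) − s_k = (-(k + 1)*(k + 3)*(k + 4) + (k + 2)**3)/((k + 2)**2*(k + 3)**2*(k + 4))
(s_(k+1) − s_k) − t_k = (3*k + 8)/(k**5 + 14*k**4 + 77*k**3 + 208*k**2 + 276*k + 144)

Invalid: residual \frac{3 k + 8}{k^{5} + 14 k^{4} + 77 k^{3} + 208 k^{2} + 276 k + 144} ≠ 0.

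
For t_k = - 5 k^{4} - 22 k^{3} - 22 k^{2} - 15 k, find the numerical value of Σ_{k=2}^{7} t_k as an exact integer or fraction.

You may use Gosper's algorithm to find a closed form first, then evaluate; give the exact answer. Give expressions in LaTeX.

Σ = -44064

r(k) = (5*k**4 + 42*k**3 + 118*k**2 + 145*k + 64)/(k*(5*k**3 + 22*k**2 + 22*k + 15)) after simplifying.
So A=1 and B=1, with C=k**4 + 22*k**3/5 + 22*k**2/5 + 3*k.
Set up (1)·f(k+1) − (1)·f(k) − (k**4 + 22*k**3/5 + 22*k**2/5 + 3*k) = 0.
Degrees (0,0,4) ⇒ d ≤ 5.
Match coefficients ⇒ f(k) = k*(k - 1)*(k**3 + 4*k**2 + 2*k + 4)/5.
Get s_k = R·t_k = k*(-k**4 - 3*k**3 + 2*k**2 - 2*k + 4) with R(k) = B(k−1)f(k)/C(k) = (k - 1)*(k**3 + 4*k**2 + 2*k + 4)/(5*k**3 + 22*k**2 + 22*k + 15).
Δs = k*(-5*k**3 - 22*k**2 - 22*k - 15), as required.
Telescoping: Σ = s_(8) − s_(2) = -44128 − (-64) = -44064.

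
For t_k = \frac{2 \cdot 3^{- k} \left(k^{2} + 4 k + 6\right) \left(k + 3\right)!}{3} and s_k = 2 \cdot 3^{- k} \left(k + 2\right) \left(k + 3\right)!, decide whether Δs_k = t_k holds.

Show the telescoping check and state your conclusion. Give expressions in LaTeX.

s_(k+1) = 2*(k + 3)*factorial(k + 4)/(3*3**k)
s_(k+1) − s_k = 2*(k**2 + 4*k + 6)*factorial(k + 3)/(3*3**k)
(s_(k+1) − s_k) − t_k = 0

Valid: the claim telescopes to t_k.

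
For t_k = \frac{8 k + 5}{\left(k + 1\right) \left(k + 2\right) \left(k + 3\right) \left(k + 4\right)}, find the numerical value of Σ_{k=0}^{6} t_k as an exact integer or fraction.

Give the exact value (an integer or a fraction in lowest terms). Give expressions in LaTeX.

Σ = 329/720

Ratio r(k) = (k + 1)*(8*k + 13)/((k + 5)*(8*k + 5)).
Gosper form: A/B · C(k+1)/C(k) with A=k + 1, B=k + 5, C=k + 5/8.
Solve (k + 1)·f(k+1) − (k + 4)·f(k) = k + 5/8.
Degrees (1,1,1) ⇒ d ≤ 3.
Match coefficients ⇒ f(k) = k*(k**2 + 6*k + 3)/16.
So s_k = (B(k−1)f/C)·t_k = (k*(k + 4)*(k**2 + 6*k + 3)/(2*(8*k + 5)))·t_k = k*(k**2 + 6*k + 3)/(2*(k + 1)*(k + 2)*(k + 3)).
s_(k+1) − s_k = (8*k + 5)/(k**4 + 10*k**3 + 35*k**2 + 50*k + 24) = t_k.
Evaluate s at k=7 and k=0: 329/720 and 0; difference 329/720.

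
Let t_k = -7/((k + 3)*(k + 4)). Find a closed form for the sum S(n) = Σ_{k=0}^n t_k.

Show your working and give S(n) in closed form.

t_(k+1)/t_k = (k + 3)/(k + 5).
Take A(k)=k + 3, B(k)=k + 5, C(k)=1.
Set up (k + 3)·f(k+1) − (k + 4)·f(k) − (1) = 0.
deg f ≤ 1 (via 1,1,0).
Solve for f: f(k) = k/3 (degree 1 ≤ 1).
So s_k = (B(k−1)f/C)·t_k = (k*(k + 4)/3)·t_k = -7*k/(3*k + 9).
Check: Δs_k = -7/(k**2 + 7*k + 12). ✓
Evaluate: s_(n+1) = 7*(-n - 1)/(3*(n + 4)); subtract s_(0) = 0 ⇒ S(n) = 7*(-n - 1)/(3*(n + 4)).

S(n) = 7*(-n - 1)/(3*(n + 4))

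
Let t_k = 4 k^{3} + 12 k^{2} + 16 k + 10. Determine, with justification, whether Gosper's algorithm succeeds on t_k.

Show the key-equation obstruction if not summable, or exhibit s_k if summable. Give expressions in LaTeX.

Step 1: r(k) = (2*k**3 + 12*k**2 + 26*k + 21)/(2*k**3 + 6*k**2 + 8*k + 5).
Factor: A=1; B=1; C=k**3 + 3*k**2 + 4*k + 5/2.
Set up (1)·f(k+1) − (1)·f(k) − (k**3 + 3*k**2 + 4*k + 5/2) = 0.
deg f ≤ 4 (via 0,0,3).
Solve for f: f(k) = k*(k**3 + 2*k**2 + 3*k + 4)/4 (degree 4 ≤ 4).
Certificate R = B(k−1)f/C = k*(k**3 + 2*k**2 + 3*k + 4)/(2*(2*k**3 + 6*k**2 + 8*k + 5)) gives s_k = k*(k**3 + 2*k**2 + 3*k + 4).
Check: Δs_k = 4*k**3 + 12*k**2 + 16*k + 10. ✓

Yes. s_k = k \left(k^{3} + 2 k^{2} + 3 k + 4\right).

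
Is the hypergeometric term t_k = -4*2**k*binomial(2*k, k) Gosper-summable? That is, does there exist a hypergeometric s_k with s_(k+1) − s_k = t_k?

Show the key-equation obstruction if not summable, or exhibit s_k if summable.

No — t_k has no hypergeometric antidifference.

r(k) = 4*(2*k + 1)/(k + 1) after simplifying.
Gosper form: A/B · C(k+1)/C(k) with A=8*k + 4, B=k + 1, C=1.
Need (8*k + 4)·f(k+1) − (k)·f(k) = 1.
deg f ≤ -1 (via 1,1,0).
Bound -1 < 0, so the key equation has no polynomial solution.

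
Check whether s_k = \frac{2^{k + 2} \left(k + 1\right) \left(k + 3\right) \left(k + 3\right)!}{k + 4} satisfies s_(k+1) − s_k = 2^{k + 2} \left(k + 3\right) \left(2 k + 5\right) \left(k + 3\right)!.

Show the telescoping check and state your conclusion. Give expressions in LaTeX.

s_(k+1) = 2**(k + 3)*(k + 2)*(k + 4)*factorial(k + 4)/(k + 5)
s_(k+1) − s_k = 2**(k + 2)*(2*k**4 + 27*k**3 + 135*k**2 + 297*k + 241)*factorial(k + 3)/((k + 4)*(k + 5))
(s_(k+1) − s_k) − t_k = -2**(k + 2)*(2*k**3 + 19*k**2 + 58*k + 59)*factorial(k + 3)/((k + 4)*(k + 5))

Invalid: residual - \frac{2^{k + 2} \left(2 k^{3} + 19 k^{2} + 58 k + 59\right) \left(k + 3\right)!}{\left(k + 4\right) \left(k + 5\right)} ≠ 0.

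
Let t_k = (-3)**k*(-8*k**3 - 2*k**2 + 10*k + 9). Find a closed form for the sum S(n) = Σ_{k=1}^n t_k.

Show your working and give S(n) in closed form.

S(n) = -6*(-3)**n*n**3 - 6*(-3)**n*n**2 + 9*(-3)**n*n + 9*(-3)**n - 9

r(k) = 3*(-8*k**3 - 26*k**2 - 18*k + 9)/(8*k**3 + 2*k**2 - 10*k - 9) after simplifying.
Take A(k)=-3, B(k)=1, C(k)=k**3 + k**2/4 - 5*k/4 - 9/8.
Key eq: (-3)·f(k+1) = (1)·f(k) + (k**3 + k**2/4 - 5*k/4 - 9/8).
Bound: deg f ≤ 3.
Coefficient equations give f(k) = -k*(2*k**2 - 4*k - 1)/8.
So s_k = (B(k−1)f/C)·t_k = (-k*(2*k**2 - 4*k - 1)/(8*k**3 + 2*k**2 - 10*k - 9))·t_k = (-3)**k*k*(2*k**2 - 4*k - 1).
Verify: (-3)**k*(-8*k**3 - 2*k**2 + 10*k + 9) matches t_k.
Telescope: S(n) = s_(n+1) − s_(1) = (-3)**(n + 1)*(2*n**3 + 2*n**2 - 3*n - 3) − (9) = -6*(-3)**n*n**3 - 6*(-3)**n*n**2 + 9*(-3)**n*n + 9*(-3)**n - 9.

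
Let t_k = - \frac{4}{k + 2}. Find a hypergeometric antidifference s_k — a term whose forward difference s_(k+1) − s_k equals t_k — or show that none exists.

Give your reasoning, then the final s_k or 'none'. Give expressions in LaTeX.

none (Gosper's algorithm certifies no s_k)

Ratio r(k) = (k + 2)/(k + 3).
So A=k + 2 and B=k + 3, with C=1.
Need (k + 2)·f(k+1) − (k + 2)·f(k) = 1.
deg f ≤ 0 (via 1,1,0).
f = c0 ⇒ A·f(k+1) − B(k−1)·f(k) − C = -1. The system {-1 = 0} is inconsistent; no antidifference.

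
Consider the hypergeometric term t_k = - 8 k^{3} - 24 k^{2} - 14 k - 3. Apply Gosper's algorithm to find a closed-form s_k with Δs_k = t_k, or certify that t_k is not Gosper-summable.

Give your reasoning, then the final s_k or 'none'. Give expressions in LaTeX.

Compute t_(k+1)/t_k: get (8*k**3 + 48*k**2 + 86*k + 49)/(8*k**3 + 24*k**2 + 14*k + 3).
Factor: A=1; B=1; C=k**3 + 3*k**2 + 7*k/4 + 3/8.
Set up (1)·f(k+1) − (1)·f(k) − (k**3 + 3*k**2 + 7*k/4 + 3/8) = 0.
deg f ≤ 4 (via 0,0,3).
Solving with deg f ≤ 4: f(k) = k**2*(2*k**2 + 4*k - 3)/8.
Then R = B(k−1)f/C = k**2*(2*k**2 + 4*k - 3)/(8*k**3 + 24*k**2 + 14*k + 3), so s_k = R(k)·t_k = k**2*(-2*k**2 - 4*k + 3).
Check: Δs_k = -8*k**3 - 24*k**2 - 14*k - 3. ✓

s_k = k^{2} \left(- 2 k^{2} - 4 k + 3\right)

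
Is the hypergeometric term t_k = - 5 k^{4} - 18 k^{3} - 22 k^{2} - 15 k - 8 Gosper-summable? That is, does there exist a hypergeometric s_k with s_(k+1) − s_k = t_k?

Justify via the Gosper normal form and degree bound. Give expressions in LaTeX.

The ratio is (5*k**4 + 38*k**3 + 106*k**2 + 133*k + 68)/(5*k**4 + 18*k**3 + 22*k**2 + 15*k + 8).
Normal form (A,B,C) = (1, 1, k**4 + 18*k**3/5 + 22*k**2/5 + 3*k + 8/5).
Set up (1)·f(k+1) − (1)·f(k) − (k**4 + 18*k**3/5 + 22*k**2/5 + 3*k + 8/5) = 0.
Degrees (0,0,4) ⇒ d ≤ 5.
Coefficient equations give f(k) = k*(k**4 + 2*k**3 + k + 4)/5.
Get s_k = R·t_k = k*(-k**4 - 2*k**3 - k - 4) with R(k) = B(k−1)f(k)/C(k) = k*(k**4 + 2*k**3 + k + 4)/(5*k**4 + 18*k**3 + 22*k**2 + 15*k + 8).
Check: Δs_k = -5*k**4 - 18*k**3 - 22*k**2 - 15*k - 8. ✓

Yes. s_k = k \left(- k^{4} - 2 k^{3} - k - 4\right).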